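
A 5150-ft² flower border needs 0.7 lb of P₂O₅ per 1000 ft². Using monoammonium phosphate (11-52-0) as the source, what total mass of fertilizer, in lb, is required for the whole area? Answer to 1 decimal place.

Product per 1000 ft² = 0.7 / 52% = 1.34615 lb.
Total product = 1.34615 × 5150 / 1000 = 6.93269 lb.

6.9 lb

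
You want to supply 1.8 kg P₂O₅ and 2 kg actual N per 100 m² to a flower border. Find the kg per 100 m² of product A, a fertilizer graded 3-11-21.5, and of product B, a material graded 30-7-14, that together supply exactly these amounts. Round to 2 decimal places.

12.94 kg product A, 5.37 kg product B

With a, b = kg per 100 m² of product A and product B:
P₂O₅: 0.11·a + 0.07·b = 1.8
N: 0.03·a + 0.3·b = 2
Eliminate b: (row1) − 0.07/0.3·(row2) → 0.103·a = 1.33333, so a = 12.94498.
Then b = (2 − 0.03·12.94498) / 0.3 = 5.37217.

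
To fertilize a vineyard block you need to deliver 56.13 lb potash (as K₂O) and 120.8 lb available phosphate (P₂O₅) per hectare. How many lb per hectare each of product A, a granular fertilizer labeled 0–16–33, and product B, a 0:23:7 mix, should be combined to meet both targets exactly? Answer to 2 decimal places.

68.84 lb product A, 477.33 lb product B

Let a = lb of product A, b = lb of product B (per hectare).
K₂O: 0.33·a + 0.07·b = 56.13
P₂O₅: 0.16·a + 0.23·b = 120.8
Eliminate a: (row1) − 0.33/0.16·(row2) → -0.404375·b = -193.02, so b = 477.329.
Back-substitute: a = (56.13 − 0.07·477.329) / 0.33 = 68.8393.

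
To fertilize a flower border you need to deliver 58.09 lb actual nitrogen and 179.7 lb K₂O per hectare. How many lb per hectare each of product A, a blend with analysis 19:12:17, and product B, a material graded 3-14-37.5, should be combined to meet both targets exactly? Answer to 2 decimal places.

Let a = lb of product A, b = lb of product B (per hectare).
N: 0.19·a + 0.03·b = 58.09
K₂O: 0.17·a + 0.375·b = 179.7
From row1: a = (58.09 − 0.03·b) / 0.19.
Into row2: 0.17·(58.09 − 0.03·b)/0.19 + 0.375·b = 179.7 → b = 366.859, a = 247.812.

247.81 lb product A, 366.86 lb product B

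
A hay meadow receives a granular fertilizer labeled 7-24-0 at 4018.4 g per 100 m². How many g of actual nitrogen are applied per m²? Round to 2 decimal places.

2.81 g N per sq m

nitrogen per 100 m² = 4018.4 × 7% = 281.288 g.
Convert to per m²: 281.288 × 0.01 = 2.81288 g.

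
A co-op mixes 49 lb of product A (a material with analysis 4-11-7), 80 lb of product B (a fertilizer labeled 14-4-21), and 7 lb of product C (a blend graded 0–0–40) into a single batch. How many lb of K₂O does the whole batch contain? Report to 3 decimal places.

23.030 lb K₂O

K₂O mass = 7%×49 + 21%×80 + 40%×7 = 23.03 lb.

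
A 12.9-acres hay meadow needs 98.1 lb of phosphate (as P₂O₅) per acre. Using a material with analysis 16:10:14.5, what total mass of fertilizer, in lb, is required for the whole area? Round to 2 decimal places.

Product per acre = 98.1 / 10% = 981 lb.
Total product = 981 × 12.9 = 12654.9 lb.

12654.90 lb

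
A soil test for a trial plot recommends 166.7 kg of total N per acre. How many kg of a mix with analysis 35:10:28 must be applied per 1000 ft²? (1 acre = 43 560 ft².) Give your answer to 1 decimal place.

Product per acre = 166.7 / 35% = 476.286 kg.
Convert to per 1000 ft²: 476.286 × 0.0229568 = 10.934 kg.

10.9 kg of product per thousand sq ft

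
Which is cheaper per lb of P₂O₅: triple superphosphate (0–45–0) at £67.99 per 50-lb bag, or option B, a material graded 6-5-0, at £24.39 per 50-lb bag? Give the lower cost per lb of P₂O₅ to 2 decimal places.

triple superphosphate: P₂O₅ per bag = 50 × 45% = 22.5 lb; cost = 67.99 / 22.5 = £3.0218/lb P₂O₅.
option B: P₂O₅ per bag = 50 × 5% = 2.5 lb; cost = 24.39 / 2.5 = £9.7560/lb P₂O₅.
triple superphosphate is cheaper.

£3.02 per lb P₂O₅ (triple superphosphate)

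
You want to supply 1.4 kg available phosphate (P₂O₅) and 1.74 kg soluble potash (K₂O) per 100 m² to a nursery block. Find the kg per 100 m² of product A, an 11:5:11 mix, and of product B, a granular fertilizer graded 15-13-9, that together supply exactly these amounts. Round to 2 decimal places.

Let a = kg of product A, b = kg of product B (per 100 m²).
P₂O₅: 0.05·a + 0.13·b = 1.4
K₂O: 0.11·a + 0.09·b = 1.74
Eliminate a: (row1) − 0.05/0.11·(row2) → 0.0890909·b = 0.609091, so b = 6.83673.
Back-substitute: a = (1.4 − 0.13·6.83673) / 0.05 = 10.2245.

10.22 kg product A, 6.84 kg product B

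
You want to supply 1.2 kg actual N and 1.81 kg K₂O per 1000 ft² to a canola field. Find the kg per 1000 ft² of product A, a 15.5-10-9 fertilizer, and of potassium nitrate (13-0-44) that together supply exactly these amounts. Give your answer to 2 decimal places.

Let a = kg of product A, b = kg of potassium nitrate (per 1000 ft²).
N: 0.155·a + 0.13·b = 1.2
K₂O: 0.09·a + 0.44·b = 1.81
Eliminate a: (row1) − 0.155/0.09·(row2) → -0.627778·b = -1.91722, so b = 3.05398.
Back-substitute: a = (1.2 − 0.13·3.05398) / 0.155 = 5.18053.

5.18 kg product A, 3.05 kg potassium nitrate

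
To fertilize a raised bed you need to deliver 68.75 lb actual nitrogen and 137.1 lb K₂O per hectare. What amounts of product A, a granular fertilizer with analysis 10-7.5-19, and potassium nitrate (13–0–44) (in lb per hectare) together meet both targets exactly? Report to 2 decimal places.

643.89 lb product A, 33.55 lb potassium nitrate

With a, b = lb per hectare of product A and potassium nitrate:
N: 0.1·a + 0.13·b = 68.75
K₂O: 0.19·a + 0.44·b = 137.1
Solving simultaneously: a = 643.886, b = 33.5492.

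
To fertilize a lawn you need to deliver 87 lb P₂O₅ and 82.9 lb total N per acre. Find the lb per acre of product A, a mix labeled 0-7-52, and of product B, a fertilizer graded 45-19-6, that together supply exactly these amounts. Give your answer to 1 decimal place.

742.8 lb product A, 184.2 lb product B

Let a = lb of product A, b = lb of product B (per acre).
P₂O₅: 0.07·a + 0.19·b = 87
N: 0·a + 0.45·b = 82.9
Solving simultaneously: a = 742.825, b = 184.222.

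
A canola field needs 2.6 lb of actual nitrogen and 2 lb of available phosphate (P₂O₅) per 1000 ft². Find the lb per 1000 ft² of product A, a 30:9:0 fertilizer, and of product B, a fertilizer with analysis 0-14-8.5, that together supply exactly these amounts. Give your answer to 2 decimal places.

With a, b = lb per 1000 ft² of product A and product B:
N: 0.3·a + 0·b = 2.6
P₂O₅: 0.09·a + 0.14·b = 2
Solving simultaneously: a = 8.66667, b = 8.71429.

8.67 lb product A, 8.71 lb product B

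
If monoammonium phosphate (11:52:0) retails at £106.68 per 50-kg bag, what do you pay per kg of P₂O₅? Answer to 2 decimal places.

P₂O₅ in bag = 50 × 52% = 26 kg.
Cost per kg P₂O₅ = £106.68 / 26 = £4.1031.

£4.10 per kg P₂O₅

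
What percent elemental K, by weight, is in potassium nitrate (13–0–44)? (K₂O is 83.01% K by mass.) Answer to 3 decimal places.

36.524% K

%K = 44 × 0.8301 = 36.5244%.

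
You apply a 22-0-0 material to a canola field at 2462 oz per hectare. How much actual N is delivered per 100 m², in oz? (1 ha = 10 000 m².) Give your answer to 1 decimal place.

nitrogen per hectare = 2462 × 22% = 541.64 oz.
Convert to per 100 m²: 541.64 × 0.01 = 5.4164 oz.

5.4 oz N per hundred sq m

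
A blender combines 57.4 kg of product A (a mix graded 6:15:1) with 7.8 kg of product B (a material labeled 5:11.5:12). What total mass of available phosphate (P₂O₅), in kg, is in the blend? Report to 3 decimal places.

P₂O₅ mass = 15%×57.4 + 11.5%×7.8 = 9.507 kg.

9.507 kg P₂O₅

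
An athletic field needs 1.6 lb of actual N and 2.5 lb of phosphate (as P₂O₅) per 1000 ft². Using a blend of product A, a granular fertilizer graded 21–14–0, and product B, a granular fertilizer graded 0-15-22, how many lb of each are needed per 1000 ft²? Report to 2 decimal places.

Per-1000 ft² balance (a = product A, b = product B):
N: 0.21·a + 0·b = 1.6
P₂O₅: 0.14·a + 0.15·b = 2.5
Eliminate a: (row1) − 0.21/0.14·(row2) → -0.225·b = -2.15, so b = 9.55556.
Back-substitute: a = (1.6 − 0·9.55556) / 0.21 = 7.61905.

7.62 lb product A, 9.56 lb product B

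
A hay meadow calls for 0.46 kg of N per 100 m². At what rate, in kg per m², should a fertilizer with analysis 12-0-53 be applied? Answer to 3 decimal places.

0.038 kg of product per sq m

Product per 100 m² = 0.46 / 12% = 3.83333 kg.
Convert to per m²: 3.83333 × 0.01 = 0.0383333 kg.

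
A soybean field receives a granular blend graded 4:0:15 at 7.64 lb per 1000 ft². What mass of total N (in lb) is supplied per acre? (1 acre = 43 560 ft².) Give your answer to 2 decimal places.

nitrogen per 1000 ft² = 7.64 × 4% = 0.3056 lb.
Convert to per acre: 0.3056 × 43.56 = 13.3119 lb.

13.31 lb N per acre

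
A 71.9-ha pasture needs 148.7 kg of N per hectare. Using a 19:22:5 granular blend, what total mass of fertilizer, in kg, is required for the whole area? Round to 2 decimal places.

56271.21 kg

Product per hectare = 148.7 / 19% = 782.632 kg.
Total product = 782.632 × 71.9 = 56271.211 kg.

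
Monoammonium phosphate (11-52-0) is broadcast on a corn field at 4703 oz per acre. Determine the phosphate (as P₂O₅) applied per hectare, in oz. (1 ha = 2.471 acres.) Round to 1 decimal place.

P₂O₅ per acre = 4703 × 52% = 2445.56 oz.
Convert to per hectare: 2445.56 × 2.471 = 6042.98 oz.

6043.0 oz P₂O₅ per hectare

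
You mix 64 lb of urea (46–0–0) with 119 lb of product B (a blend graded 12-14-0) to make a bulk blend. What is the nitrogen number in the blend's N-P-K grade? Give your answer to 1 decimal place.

Total mass = 64 + 119 = 183 lb.
N mass = 46%×64 + 12%×119 = 43.72 lb.
% N = 43.72 / 183 = 23.8907%.

23.9% N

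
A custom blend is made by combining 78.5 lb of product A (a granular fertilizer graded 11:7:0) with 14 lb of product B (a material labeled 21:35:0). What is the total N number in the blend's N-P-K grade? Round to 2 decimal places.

Total mass = 78.5 + 14 = 92.5 lb.
N mass = 11%×78.5 + 21%×14 = 11.575 lb.
% N = 11.575 / 92.5 = 12.5135%.

12.51% N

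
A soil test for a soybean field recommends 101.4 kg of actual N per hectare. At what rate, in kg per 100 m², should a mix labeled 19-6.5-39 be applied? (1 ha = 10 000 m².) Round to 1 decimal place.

Product per hectare = 101.4 / 19% = 533.684 kg.
Convert to per 100 m²: 533.684 × 0.01 = 5.33684 kg.

5.3 kg of product per hundred sq m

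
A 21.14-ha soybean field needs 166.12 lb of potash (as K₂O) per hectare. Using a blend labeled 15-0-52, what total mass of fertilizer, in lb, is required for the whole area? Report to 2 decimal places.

Product per hectare = 166.12 / 52% = 319.462 lb.
Total product = 319.462 × 21.14 = 6753.417 lb.

6753.42 lb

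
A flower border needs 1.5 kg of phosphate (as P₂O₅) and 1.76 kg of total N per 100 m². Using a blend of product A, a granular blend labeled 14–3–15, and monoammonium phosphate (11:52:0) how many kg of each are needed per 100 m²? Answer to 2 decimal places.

10.79 kg product A, 2.26 kg monoammonium phosphate

With a, b = kg per 100 m² of product A and monoammonium phosphate:
P₂O₅: 0.03·a + 0.52·b = 1.5
N: 0.14·a + 0.11·b = 1.76
Solving simultaneously: a = 10.7942, b = 2.26187.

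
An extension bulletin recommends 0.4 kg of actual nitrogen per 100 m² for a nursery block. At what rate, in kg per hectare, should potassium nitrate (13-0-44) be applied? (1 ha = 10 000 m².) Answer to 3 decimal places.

Product per 100 m² = 0.4 / 13% = 3.07692 kg.
Convert to per hectare: 3.07692 × 100 = 307.6923 kg.

307.692 kg of product per hectare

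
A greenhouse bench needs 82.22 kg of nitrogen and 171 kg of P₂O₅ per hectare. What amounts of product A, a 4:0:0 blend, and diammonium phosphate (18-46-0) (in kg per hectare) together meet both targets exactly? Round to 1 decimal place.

Per-hectare balance (a = product A, b = diammonium phosphate):
N: 0.04·a + 0.18·b = 82.22
P₂O₅: 0·a + 0.46·b = 171
Solving simultaneously: a = 382.674, b = 371.739.

382.7 kg product A, 371.7 kg diammonium phosphate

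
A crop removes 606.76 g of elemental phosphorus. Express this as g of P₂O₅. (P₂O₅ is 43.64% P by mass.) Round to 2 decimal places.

P₂O₅ = 606.76 / 0.4364 = 1390.376 g.

1390.38 g P₂O₅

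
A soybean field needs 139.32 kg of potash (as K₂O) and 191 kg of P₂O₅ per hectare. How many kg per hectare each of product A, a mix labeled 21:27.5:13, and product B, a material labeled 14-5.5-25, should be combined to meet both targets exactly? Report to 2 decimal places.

With a, b = kg per hectare of product A and product B:
K₂O: 0.13·a + 0.25·b = 139.32
P₂O₅: 0.275·a + 0.055·b = 191
Solving simultaneously: a = 650.769, b = 218.8799.

650.77 kg product A, 218.88 kg product B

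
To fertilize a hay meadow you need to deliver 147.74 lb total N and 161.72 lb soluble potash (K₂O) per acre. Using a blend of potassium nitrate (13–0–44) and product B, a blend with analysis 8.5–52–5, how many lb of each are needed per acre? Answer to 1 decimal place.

205.8 lb potassium nitrate, 1423.4 lb product B

Per-acre balance (a = potassium nitrate, b = product B):
N: 0.13·a + 0.085·b = 147.74
K₂O: 0.44·a + 0.05·b = 161.72
Eliminate b: (row1) − 0.085/0.05·(row2) → -0.618·a = -127.184, so a = 205.799.
Then b = (161.72 − 0.44·205.799) / 0.05 = 1423.37.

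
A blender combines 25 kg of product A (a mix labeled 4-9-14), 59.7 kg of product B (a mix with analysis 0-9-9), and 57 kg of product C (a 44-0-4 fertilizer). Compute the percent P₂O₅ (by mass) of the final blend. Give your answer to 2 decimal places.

5.38% P₂O₅

Total mass = 25 + 59.7 + 57 = 141.7 kg.
P₂O₅ mass = 9%×25 + 9%×59.7 + 0%×57 = 7.623 kg.
% P₂O₅ = 7.623 / 141.7 = 5.37968%.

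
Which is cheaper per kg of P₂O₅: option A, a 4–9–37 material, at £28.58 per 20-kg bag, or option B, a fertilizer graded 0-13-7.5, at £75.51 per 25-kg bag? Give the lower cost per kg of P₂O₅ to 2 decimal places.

£15.88 per kg P₂O₅ (option A)

option A: P₂O₅ per bag = 20 × 9% = 1.8 kg; cost = 28.58 / 1.8 = £15.8778/kg P₂O₅.
option B: P₂O₅ per bag = 25 × 13% = 3.25 kg; cost = 75.51 / 3.25 = £23.2338/kg P₂O₅.
option A is cheaper.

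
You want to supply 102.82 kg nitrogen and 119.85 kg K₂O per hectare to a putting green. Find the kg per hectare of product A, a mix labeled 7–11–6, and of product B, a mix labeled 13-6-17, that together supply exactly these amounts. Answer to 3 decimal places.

463.146 kg product A, 541.537 kg product B

With a, b = kg per hectare of product A and product B:
N: 0.07·a + 0.13·b = 102.82
K₂O: 0.06·a + 0.17·b = 119.85
From row1: a = (102.82 − 0.13·b) / 0.07.
Into row2: 0.06·(102.82 − 0.13·b)/0.07 + 0.17·b = 119.85 → b = 541.5366, a = 463.1463.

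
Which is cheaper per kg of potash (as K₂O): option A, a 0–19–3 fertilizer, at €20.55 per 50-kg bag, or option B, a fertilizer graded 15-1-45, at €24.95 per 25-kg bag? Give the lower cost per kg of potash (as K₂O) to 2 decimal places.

€2.22 per kg K₂O (option B)

option A: K₂O per bag = 50 × 3% = 1.5 kg; cost = 20.55 / 1.5 = €13.7000/kg K₂O.
option B: K₂O per bag = 25 × 45% = 11.25 kg; cost = 24.95 / 11.25 = €2.2178/kg K₂O.
option B is cheaper.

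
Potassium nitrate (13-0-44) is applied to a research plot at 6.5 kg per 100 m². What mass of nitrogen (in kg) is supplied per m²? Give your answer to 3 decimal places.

nitrogen per 100 m² = 6.5 × 13% = 0.845 kg.
Convert to per m²: 0.845 × 0.01 = 0.00845 kg.

0.008 kg N per sq m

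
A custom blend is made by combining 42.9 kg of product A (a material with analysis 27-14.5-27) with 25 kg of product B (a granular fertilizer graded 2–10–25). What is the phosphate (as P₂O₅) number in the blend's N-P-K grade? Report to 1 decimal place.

Total mass = 42.9 + 25 = 67.9 kg.
P₂O₅ mass = 14.5%×42.9 + 10%×25 = 8.7205 kg.
% P₂O₅ = 8.7205 / 67.9 = 12.8432%.

12.8% P₂O₅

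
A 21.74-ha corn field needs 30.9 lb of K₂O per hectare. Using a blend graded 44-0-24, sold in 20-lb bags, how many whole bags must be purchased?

Product per hectare = 30.9 / 24% = 128.75 lb.
Total product = 128.75 × 21.74 = 2799.02 lb.
Bags = ⌈2799.02 / 20⌉ = 140.

140 bags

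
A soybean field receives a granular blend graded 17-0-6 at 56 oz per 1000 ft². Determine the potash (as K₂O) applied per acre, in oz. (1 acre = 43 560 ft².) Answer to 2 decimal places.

146.36 oz K₂O per acre

K₂O per 1000 ft² = 56 × 6% = 3.36 oz.
Convert to per acre: 3.36 × 43.56 = 146.362 oz.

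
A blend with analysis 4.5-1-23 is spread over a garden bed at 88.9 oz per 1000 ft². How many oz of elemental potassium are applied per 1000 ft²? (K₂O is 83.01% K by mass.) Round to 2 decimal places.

16.97 oz K per thousand sq ft

K₂O per 1000 ft² = 88.9 × 23% = 20.447 oz.
Elemental K = 20.447 × 0.8301 = 16.9731 oz per 1000 ft².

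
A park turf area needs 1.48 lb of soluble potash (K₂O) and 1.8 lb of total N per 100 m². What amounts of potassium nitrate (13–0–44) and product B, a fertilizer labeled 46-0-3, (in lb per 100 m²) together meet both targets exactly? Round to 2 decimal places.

Per-100 m² balance (a = potassium nitrate, b = product B):
K₂O: 0.44·a + 0.03·b = 1.48
N: 0.13·a + 0.46·b = 1.8
Eliminate a: (row1) − 0.44/0.13·(row2) → -1.52692·b = -4.61231, so b = 3.02065.
Back-substitute: a = (1.48 − 0.03·3.02065) / 0.44 = 3.15768.

3.16 lb potassium nitrate, 3.02 lb product B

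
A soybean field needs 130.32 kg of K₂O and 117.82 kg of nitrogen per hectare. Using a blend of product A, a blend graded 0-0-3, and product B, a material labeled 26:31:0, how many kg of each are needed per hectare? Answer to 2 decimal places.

4344.00 kg product A, 453.15 kg product B

Per-hectare balance (a = product A, b = product B):
K₂O: 0.03·a + 0·b = 130.32
N: 0·a + 0.26·b = 117.82
Solving simultaneously: a = 4344, b = 453.154.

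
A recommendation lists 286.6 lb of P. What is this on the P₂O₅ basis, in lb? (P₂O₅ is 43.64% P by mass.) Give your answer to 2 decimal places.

656.74 lb P₂O₅

P₂O₅ = 286.6 / 0.4364 = 656.737 lb.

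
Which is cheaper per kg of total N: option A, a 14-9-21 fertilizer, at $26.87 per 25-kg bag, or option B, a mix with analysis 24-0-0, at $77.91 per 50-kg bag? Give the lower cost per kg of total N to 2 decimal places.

$6.49 per kg N (option B)

option A: N per bag = 25 × 14% = 3.5 kg; cost = 26.87 / 3.5 = $7.6771/kg N.
option B: N per bag = 50 × 24% = 12 kg; cost = 77.91 / 12 = $6.4925/kg N.
option B is cheaper.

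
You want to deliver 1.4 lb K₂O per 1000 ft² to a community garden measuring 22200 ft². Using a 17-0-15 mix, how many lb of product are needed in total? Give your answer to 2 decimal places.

Product per 1000 ft² = 1.4 / 15% = 9.33333 lb.
Total product = 9.33333 × 22200 / 1000 = 207.2 lb.

207.20 lb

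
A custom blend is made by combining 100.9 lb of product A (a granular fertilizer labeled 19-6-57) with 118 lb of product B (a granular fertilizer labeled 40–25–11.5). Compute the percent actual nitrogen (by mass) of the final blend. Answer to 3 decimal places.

30.320% N

Total mass = 100.9 + 118 = 218.9 lb.
N mass = 19%×100.9 + 40%×118 = 66.371 lb.
% N = 66.371 / 218.9 = 30.3202%.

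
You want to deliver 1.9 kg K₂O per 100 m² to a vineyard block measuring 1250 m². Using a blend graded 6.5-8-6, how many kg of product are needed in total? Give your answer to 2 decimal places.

395.83 kg

Product per 100 m² = 1.9 / 6% = 31.6667 kg.
Total product = 31.6667 × 1250 / 100 = 395.833 kg.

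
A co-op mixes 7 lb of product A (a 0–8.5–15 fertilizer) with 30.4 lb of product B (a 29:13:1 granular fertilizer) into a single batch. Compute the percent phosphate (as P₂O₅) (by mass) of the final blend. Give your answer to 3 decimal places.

12.158% P₂O₅

Total mass = 7 + 30.4 = 37.4 lb.
P₂O₅ mass = 8.5%×7 + 13%×30.4 = 4.547 lb.
% P₂O₅ = 4.547 / 37.4 = 12.1578%.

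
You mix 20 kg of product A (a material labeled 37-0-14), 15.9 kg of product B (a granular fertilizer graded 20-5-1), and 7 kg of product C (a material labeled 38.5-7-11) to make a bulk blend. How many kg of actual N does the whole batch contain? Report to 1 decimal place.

13.3 kg N

N mass = 37%×20 + 20%×15.9 + 38.5%×7 = 13.275 kg.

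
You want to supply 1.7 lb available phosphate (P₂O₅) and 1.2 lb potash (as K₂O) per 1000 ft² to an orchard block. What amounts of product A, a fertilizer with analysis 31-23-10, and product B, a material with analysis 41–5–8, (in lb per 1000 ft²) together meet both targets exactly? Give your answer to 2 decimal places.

Let a = lb of product A, b = lb of product B (per 1000 ft²).
P₂O₅: 0.23·a + 0.05·b = 1.7
K₂O: 0.1·a + 0.08·b = 1.2
Eliminate a: (row1) − 0.23/0.1·(row2) → -0.134·b = -1.06, so b = 7.91045.
Back-substitute: a = (1.7 − 0.05·7.91045) / 0.23 = 5.67164.

5.67 lb product A, 7.91 lb product B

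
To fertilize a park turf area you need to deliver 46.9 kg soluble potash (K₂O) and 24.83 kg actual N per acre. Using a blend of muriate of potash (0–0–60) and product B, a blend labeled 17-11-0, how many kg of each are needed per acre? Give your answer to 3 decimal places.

Let a = kg of muriate of potash, b = kg of product B (per acre).
K₂O: 0.6·a + 0·b = 46.9
N: 0·a + 0.17·b = 24.83
Solving simultaneously: a = 78.1667, b = 146.0588.

78.167 kg muriate of potash, 146.059 kg product B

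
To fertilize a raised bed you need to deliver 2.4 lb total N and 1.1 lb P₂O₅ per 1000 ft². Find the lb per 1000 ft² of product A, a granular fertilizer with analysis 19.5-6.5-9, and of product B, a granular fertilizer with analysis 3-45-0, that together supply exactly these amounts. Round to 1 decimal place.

12.2 lb product A, 0.7 lb product B

Let a = lb of product A, b = lb of product B (per 1000 ft²).
N: 0.195·a + 0.03·b = 2.4
P₂O₅: 0.065·a + 0.45·b = 1.1
From row1: a = (2.4 − 0.03·b) / 0.195.
Into row2: 0.065·(2.4 − 0.03·b)/0.195 + 0.45·b = 1.1 → b = 0.681818, a = 12.2028.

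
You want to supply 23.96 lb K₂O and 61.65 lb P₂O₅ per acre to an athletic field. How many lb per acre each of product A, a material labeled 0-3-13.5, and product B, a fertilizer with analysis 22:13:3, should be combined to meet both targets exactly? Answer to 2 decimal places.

With a, b = lb per acre of product A and product B:
K₂O: 0.135·a + 0.03·b = 23.96
P₂O₅: 0.03·a + 0.13·b = 61.65
Eliminate a: (row1) − 0.135/0.03·(row2) → -0.555·b = -253.465, so b = 456.694.
Back-substitute: a = (23.96 − 0.03·456.694) / 0.135 = 75.994.

75.99 lb product A, 456.69 lb product B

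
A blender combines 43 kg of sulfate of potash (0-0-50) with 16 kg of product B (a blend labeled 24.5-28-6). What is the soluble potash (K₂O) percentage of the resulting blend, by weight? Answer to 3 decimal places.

Total mass = 43 + 16 = 59 kg.
K₂O mass = 50%×43 + 6%×16 = 22.46 kg.
% K₂O = 22.46 / 59 = 38.0678%.

38.068% K₂O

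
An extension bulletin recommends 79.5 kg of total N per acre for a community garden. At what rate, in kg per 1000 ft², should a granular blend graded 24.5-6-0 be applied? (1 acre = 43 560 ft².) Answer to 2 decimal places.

7.45 kg of product per thousand sq ft

Product per acre = 79.5 / 24.5% = 324.49 kg.
Convert to per 1000 ft²: 324.49 × 0.0229568 = 7.44926 kg.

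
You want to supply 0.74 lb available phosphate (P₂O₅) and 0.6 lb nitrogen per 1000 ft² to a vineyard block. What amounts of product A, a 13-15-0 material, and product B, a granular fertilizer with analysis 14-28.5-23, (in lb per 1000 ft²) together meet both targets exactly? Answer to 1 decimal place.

With a, b = lb per 1000 ft² of product A and product B:
P₂O₅: 0.15·a + 0.285·b = 0.74
N: 0.13·a + 0.14·b = 0.6
Eliminate a: (row1) − 0.15/0.13·(row2) → 0.123462·b = 0.0476923, so b = 0.386293.
Back-substitute: a = (0.74 − 0.285·0.386293) / 0.15 = 4.19938.

4.2 lb product A, 0.4 lb product B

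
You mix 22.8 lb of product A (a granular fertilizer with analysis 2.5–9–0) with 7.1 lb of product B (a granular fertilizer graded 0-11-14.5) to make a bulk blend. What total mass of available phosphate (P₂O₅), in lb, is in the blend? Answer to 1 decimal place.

2.8 lb P₂O₅

P₂O₅ mass = 9%×22.8 + 11%×7.1 = 2.833 lb.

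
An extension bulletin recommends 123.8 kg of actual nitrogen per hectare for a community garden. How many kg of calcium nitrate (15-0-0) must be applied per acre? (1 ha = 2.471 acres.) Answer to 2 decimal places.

Product per hectare = 123.8 / 15% = 825.333 kg.
Convert to per acre: 825.333 × 0.404694 = 334.008 kg.

334.01 kg of product per acre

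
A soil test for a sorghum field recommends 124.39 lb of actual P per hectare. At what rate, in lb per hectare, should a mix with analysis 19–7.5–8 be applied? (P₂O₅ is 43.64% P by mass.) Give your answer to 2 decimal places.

3800.49 lb of product per hectare

As P₂O₅: 124.39 / 0.4364 = 285.037 lb per hectare.
Product per hectare = 285.037 / 7.5% = 3800.489 lb.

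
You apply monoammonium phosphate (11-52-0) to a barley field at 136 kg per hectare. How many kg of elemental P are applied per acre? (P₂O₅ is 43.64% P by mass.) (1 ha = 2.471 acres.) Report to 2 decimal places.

P₂O₅ per hectare = 136 × 52% = 70.72 kg.
Elemental P = 70.72 × 0.4364 = 30.8622 kg per hectare.
Convert to per acre: 30.8622 × 0.404694 = 12.4898 kg.

12.49 kg P per acre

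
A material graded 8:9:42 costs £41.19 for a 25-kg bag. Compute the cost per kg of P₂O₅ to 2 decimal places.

P₂O₅ in bag = 25 × 9% = 2.25 kg.
Cost per kg P₂O₅ = £41.19 / 2.25 = £18.3067.

£18.31 per kg P₂O₅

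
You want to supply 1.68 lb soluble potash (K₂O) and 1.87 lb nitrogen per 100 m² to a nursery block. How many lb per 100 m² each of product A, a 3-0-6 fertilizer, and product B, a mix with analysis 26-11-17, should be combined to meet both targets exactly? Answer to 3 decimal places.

With a, b = lb per 100 m² of product A and product B:
K₂O: 0.06·a + 0.17·b = 1.68
N: 0.03·a + 0.26·b = 1.87
Eliminate a: (row1) − 0.06/0.03·(row2) → -0.35·b = -2.06, so b = 5.88571.
Back-substitute: a = (1.68 − 0.17·5.88571) / 0.06 = 11.3238.

11.324 lb product A, 5.886 lb product B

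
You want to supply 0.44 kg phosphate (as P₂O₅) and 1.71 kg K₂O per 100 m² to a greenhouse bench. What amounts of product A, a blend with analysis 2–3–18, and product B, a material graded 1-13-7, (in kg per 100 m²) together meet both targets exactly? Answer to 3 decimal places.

Let a = kg of product A, b = kg of product B (per 100 m²).
P₂O₅: 0.03·a + 0.13·b = 0.44
K₂O: 0.18·a + 0.07·b = 1.71
From row1: a = (0.44 − 0.13·b) / 0.03.
Into row2: 0.18·(0.44 − 0.13·b)/0.03 + 0.07·b = 1.71 → b = 1.30986, a = 8.99061.

8.991 kg product A, 1.310 kg product B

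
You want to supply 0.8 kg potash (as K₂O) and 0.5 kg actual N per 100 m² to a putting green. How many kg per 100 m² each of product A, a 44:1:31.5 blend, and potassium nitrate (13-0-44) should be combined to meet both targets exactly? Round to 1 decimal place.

0.8 kg product A, 1.3 kg potassium nitrate

With a, b = kg per 100 m² of product A and potassium nitrate:
K₂O: 0.315·a + 0.44·b = 0.8
N: 0.44·a + 0.13·b = 0.5
Solving simultaneously: a = 0.759908, b = 1.27416.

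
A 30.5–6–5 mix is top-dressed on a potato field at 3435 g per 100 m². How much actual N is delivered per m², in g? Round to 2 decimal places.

10.48 g N per sq m

nitrogen per 100 m² = 3435 × 30.5% = 1047.67 g.
Convert to per m²: 1047.67 × 0.01 = 10.4767 g.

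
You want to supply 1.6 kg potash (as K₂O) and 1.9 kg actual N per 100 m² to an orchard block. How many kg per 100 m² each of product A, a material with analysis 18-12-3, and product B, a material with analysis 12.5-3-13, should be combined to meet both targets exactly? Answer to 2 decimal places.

Per-100 m² balance (a = product A, b = product B):
K₂O: 0.03·a + 0.13·b = 1.6
N: 0.18·a + 0.125·b = 1.9
Solving simultaneously: a = 2.39186, b = 11.7557.

2.39 kg product A, 11.76 kg product B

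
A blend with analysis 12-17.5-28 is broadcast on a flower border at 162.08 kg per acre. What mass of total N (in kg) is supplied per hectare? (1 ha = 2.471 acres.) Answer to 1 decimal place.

48.1 kg N per hectare

nitrogen per acre = 162.08 × 12% = 19.4496 kg.
Convert to per hectare: 19.4496 × 2.471 = 48.06 kg.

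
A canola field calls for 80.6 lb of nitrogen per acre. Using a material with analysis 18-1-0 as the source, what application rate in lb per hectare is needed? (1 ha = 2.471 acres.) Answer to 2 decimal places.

1106.46 lb of product per hectare

Product per acre = 80.6 / 18% = 447.778 lb.
Convert to per hectare: 447.778 × 2.471 = 1106.459 lb.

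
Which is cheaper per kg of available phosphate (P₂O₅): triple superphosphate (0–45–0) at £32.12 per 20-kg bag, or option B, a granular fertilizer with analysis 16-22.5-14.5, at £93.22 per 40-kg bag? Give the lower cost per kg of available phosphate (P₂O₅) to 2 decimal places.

£3.57 per kg P₂O₅ (triple superphosphate)

triple superphosphate: P₂O₅ per bag = 20 × 45% = 9 kg; cost = 32.12 / 9 = £3.5689/kg P₂O₅.
option B: P₂O₅ per bag = 40 × 22.5% = 9 kg; cost = 93.22 / 9 = £10.3578/kg P₂O₅.
triple superphosphate is cheaper.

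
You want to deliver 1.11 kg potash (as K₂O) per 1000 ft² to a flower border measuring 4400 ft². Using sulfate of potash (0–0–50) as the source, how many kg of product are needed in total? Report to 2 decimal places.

9.77 kg

Product per 1000 ft² = 1.11 / 50% = 2.22 kg.
Total product = 2.22 × 4400 / 1000 = 9.768 kg.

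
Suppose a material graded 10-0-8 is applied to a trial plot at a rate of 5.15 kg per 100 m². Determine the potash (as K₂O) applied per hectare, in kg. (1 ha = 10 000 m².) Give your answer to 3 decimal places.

K₂O per 100 m² = 5.15 × 8% = 0.412 kg.
Convert to per hectare: 0.412 × 100 = 41.2 kg.

41.200 kg K₂O per hectare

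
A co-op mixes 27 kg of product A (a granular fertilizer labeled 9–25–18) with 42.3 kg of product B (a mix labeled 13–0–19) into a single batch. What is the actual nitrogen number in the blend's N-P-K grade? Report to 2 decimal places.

11.44% N

Total mass = 27 + 42.3 = 69.3 kg.
N mass = 9%×27 + 13%×42.3 = 7.929 kg.
% N = 7.929 / 69.3 = 11.4416%.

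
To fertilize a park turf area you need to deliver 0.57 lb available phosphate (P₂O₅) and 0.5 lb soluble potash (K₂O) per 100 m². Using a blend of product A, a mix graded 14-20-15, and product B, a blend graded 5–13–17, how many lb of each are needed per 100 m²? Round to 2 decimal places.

Let a = lb of product A, b = lb of product B (per 100 m²).
P₂O₅: 0.2·a + 0.13·b = 0.57
K₂O: 0.15·a + 0.17·b = 0.5
Eliminate b: (row1) − 0.13/0.17·(row2) → 0.0852941·a = 0.187647, so a = 2.2.
Then b = (0.5 − 0.15·2.2) / 0.17 = 1.

2.20 lb product A, 1.00 lb product B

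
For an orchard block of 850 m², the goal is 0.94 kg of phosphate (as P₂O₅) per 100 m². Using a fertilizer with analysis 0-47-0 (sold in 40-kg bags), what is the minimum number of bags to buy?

1 bags

Product per 100 m² = 0.94 / 47% = 2 kg.
Total product = 2 × 850 / 100 = 17 kg.
Bags = ⌈17 / 40⌉ = 1.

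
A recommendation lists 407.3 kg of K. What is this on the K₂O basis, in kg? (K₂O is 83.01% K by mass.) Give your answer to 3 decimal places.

490.664 kg K₂O

K₂O = 407.3 / 0.8301 = 490.6638 kg.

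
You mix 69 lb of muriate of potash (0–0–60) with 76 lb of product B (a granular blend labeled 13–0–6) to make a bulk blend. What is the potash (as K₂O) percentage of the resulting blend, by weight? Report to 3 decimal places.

31.697% K₂O

Total mass = 69 + 76 = 145 lb.
K₂O mass = 60%×69 + 6%×76 = 45.96 lb.
% K₂O = 45.96 / 145 = 31.6966%.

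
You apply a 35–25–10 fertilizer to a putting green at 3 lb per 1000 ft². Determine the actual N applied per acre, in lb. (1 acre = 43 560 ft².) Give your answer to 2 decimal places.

45.74 lb N per acre

nitrogen per 1000 ft² = 3 × 35% = 1.05 lb.
Convert to per acre: 1.05 × 43.56 = 45.738 lb.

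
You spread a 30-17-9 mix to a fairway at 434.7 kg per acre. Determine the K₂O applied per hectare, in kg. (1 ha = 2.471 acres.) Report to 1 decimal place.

K₂O per acre = 434.7 × 9% = 39.123 kg.
Convert to per hectare: 39.123 × 2.471 = 96.6729 kg.

96.7 kg K₂O per hectare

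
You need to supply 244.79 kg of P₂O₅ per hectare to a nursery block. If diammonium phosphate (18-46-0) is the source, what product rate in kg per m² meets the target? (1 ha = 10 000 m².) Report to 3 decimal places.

Product per hectare = 244.79 / 46% = 532.152 kg.
Convert to per m²: 532.152 × 0.0001 = 0.0532152 kg.

0.053 kg of product per sq m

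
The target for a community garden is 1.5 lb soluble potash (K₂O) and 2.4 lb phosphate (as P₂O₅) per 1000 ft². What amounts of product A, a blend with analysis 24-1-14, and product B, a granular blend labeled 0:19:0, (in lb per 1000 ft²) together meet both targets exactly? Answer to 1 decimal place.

Per-1000 ft² balance (a = product A, b = product B):
K₂O: 0.14·a + 0·b = 1.5
P₂O₅: 0.01·a + 0.19·b = 2.4
Eliminate b: (row1) − 0/0.19·(row2) → 0.14·a = 1.5, so a = 10.7143.
Then b = (2.4 − 0.01·10.7143) / 0.19 = 12.0677.

10.7 lb product A, 12.1 lb product B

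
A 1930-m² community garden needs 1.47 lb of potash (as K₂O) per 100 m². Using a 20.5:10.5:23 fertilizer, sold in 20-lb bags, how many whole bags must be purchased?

7 bags

Product per 100 m² = 1.47 / 23% = 6.3913 lb.
Total product = 6.3913 × 1930 / 100 = 123.352 lb.
Bags = ⌈123.352 / 20⌉ = 7.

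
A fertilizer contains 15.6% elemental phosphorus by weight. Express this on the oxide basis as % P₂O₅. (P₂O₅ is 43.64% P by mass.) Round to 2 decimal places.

%P₂O₅ = 15.6 / 0.4364 = 35.747%.

35.75% P₂O₅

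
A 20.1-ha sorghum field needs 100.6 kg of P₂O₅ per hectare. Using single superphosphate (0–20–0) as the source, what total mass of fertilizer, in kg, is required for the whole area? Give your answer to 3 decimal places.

Product per hectare = 100.6 / 20% = 503 kg.
Total product = 503 × 20.1 = 10110.3 kg.

10110.300 kg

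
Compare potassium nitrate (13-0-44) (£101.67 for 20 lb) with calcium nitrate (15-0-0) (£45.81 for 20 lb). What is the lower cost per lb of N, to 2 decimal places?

potassium nitrate: N per bag = 20 × 13% = 2.6 lb; cost = 101.67 / 2.6 = £39.1038/lb N.
calcium nitrate: N per bag = 20 × 15% = 3 lb; cost = 45.81 / 3 = £15.2700/lb N.
calcium nitrate is cheaper.

£15.27 per lb N (calcium nitrate)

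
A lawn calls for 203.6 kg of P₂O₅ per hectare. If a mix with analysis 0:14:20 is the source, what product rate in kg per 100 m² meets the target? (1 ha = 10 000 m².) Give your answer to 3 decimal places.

14.543 kg of product per hundred sq m

Product per hectare = 203.6 / 14% = 1454.29 kg.
Convert to per 100 m²: 1454.29 × 0.01 = 14.5429 kg.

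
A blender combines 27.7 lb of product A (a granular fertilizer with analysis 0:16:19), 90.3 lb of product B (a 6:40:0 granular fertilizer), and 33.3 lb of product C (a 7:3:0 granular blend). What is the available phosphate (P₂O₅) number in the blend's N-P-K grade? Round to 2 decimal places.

27.46% P₂O₅

Total mass = 27.7 + 90.3 + 33.3 = 151.3 lb.
P₂O₅ mass = 16%×27.7 + 40%×90.3 + 3%×33.3 = 41.551 lb.
% P₂O₅ = 41.551 / 151.3 = 27.4627%.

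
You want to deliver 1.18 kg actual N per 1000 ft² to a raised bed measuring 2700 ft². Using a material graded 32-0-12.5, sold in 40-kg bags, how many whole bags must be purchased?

1 bags

Product per 1000 ft² = 1.18 / 32% = 3.6875 kg.
Total product = 3.6875 × 2700 / 1000 = 9.95625 kg.
Bags = ⌈9.95625 / 40⌉ = 1.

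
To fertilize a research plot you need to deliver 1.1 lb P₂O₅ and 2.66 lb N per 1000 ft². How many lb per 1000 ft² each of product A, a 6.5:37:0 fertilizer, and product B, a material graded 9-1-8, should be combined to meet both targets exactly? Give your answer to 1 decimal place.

With a, b = lb per 1000 ft² of product A and product B:
P₂O₅: 0.37·a + 0.01·b = 1.1
N: 0.065·a + 0.09·b = 2.66
Eliminate a: (row1) − 0.37/0.065·(row2) → -0.502308·b = -14.0415, so b = 27.9541.
Back-substitute: a = (1.1 − 0.01·27.9541) / 0.37 = 2.21746.

2.2 lb product A, 28.0 lb product B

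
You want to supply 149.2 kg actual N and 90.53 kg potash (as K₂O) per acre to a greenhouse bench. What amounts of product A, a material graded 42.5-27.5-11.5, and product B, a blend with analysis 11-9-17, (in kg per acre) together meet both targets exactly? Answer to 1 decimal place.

258.5 kg product A, 357.7 kg product B

Per-acre balance (a = product A, b = product B):
N: 0.425·a + 0.11·b = 149.2
K₂O: 0.115·a + 0.17·b = 90.53
Eliminate a: (row1) − 0.425/0.115·(row2) → -0.518261·b = -185.367, so b = 357.672.
Back-substitute: a = (149.2 − 0.11·357.672) / 0.425 = 258.485.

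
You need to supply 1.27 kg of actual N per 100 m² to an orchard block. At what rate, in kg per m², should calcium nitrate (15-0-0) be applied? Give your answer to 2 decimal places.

Product per 100 m² = 1.27 / 15% = 8.46667 kg.
Convert to per m²: 8.46667 × 0.01 = 0.0846667 kg.

0.08 kg of product per sq m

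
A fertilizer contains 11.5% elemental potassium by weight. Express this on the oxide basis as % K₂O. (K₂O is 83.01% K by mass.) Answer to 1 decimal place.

%K₂O = 11.5 / 0.8301 = 13.8538%.

13.9% K₂O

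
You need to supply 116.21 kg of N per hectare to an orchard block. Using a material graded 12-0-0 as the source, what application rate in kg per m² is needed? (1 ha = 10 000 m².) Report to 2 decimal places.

Product per hectare = 116.21 / 12% = 968.417 kg.
Convert to per m²: 968.417 × 0.0001 = 0.0968417 kg.

0.10 kg of product per sq m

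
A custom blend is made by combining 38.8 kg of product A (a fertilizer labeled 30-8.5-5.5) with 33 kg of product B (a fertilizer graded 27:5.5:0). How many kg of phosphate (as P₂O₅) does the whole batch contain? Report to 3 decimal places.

5.113 kg P₂O₅

P₂O₅ mass = 8.5%×38.8 + 5.5%×33 = 5.113 kg.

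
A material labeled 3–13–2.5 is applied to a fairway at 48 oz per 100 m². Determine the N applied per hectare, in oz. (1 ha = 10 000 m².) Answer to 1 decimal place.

144.0 oz N per hectare

nitrogen per 100 m² = 48 × 3% = 1.44 oz.
Convert to per hectare: 1.44 × 100 = 144 oz.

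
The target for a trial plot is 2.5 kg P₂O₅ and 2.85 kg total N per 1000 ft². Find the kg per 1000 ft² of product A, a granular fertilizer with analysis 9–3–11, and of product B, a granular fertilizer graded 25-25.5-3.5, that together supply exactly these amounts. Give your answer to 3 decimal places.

6.586 kg product A, 9.029 kg product B

Let a = kg of product A, b = kg of product B (per 1000 ft²).
P₂O₅: 0.03·a + 0.255·b = 2.5
N: 0.09·a + 0.25·b = 2.85
Eliminate b: (row1) − 0.255/0.25·(row2) → -0.0618·a = -0.407, so a = 6.58576.
Then b = (2.85 − 0.09·6.58576) / 0.25 = 9.02913.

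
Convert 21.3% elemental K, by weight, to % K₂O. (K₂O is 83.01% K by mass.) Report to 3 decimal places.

%K₂O = 21.3 / 0.8301 = 25.6596%.

25.660% K₂O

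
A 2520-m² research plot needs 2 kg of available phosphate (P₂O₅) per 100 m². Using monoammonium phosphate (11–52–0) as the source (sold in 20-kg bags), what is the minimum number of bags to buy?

5 bags

Product per 100 m² = 2 / 52% = 3.84615 kg.
Total product = 3.84615 × 2520 / 100 = 96.9231 kg.
Bags = ⌈96.9231 / 20⌉ = 5.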